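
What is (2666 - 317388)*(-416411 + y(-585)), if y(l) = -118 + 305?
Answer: 130994849728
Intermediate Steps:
y(l) = 187
(2666 - 317388)*(-416411 + y(-585)) = (2666 - 317388)*(-416411 + 187) = -314722*(-416224) = 130994849728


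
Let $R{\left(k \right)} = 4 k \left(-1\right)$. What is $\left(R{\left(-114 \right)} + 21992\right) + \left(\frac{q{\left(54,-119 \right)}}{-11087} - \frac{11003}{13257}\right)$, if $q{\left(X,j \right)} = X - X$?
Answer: $\frac{297582133}{13257} \approx 22447.0$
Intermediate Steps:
$q{\left(X,j \right)} = 0$
$R{\left(k \right)} = - 4 k$
$\left(R{\left(-114 \right)} + 21992\right) + \left(\frac{q{\left(54,-119 \right)}}{-11087} - \frac{11003}{13257}\right) = \left(\left(-4\right) \left(-114\right) + 21992\right) + \left(\frac{0}{-11087} - \frac{11003}{13257}\right) = \left(456 + 21992\right) + \left(0 \left(- \frac{1}{11087}\right) - \frac{11003}{13257}\right) = 22448 + \left(0 - \frac{11003}{13257}\right) = 22448 - \frac{11003}{13257} = \frac{297582133}{13257}$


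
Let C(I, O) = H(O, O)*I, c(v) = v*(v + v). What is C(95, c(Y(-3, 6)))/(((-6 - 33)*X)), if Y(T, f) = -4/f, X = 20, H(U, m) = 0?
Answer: 0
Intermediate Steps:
c(v) = 2*v**2 (c(v) = v*(2*v) = 2*v**2)
C(I, O) = 0 (C(I, O) = 0*I = 0)
C(95, c(Y(-3, 6)))/(((-6 - 33)*X)) = 0/(((-6 - 33)*20)) = 0/((-39*20)) = 0/(-780) = 0*(-1/780) = 0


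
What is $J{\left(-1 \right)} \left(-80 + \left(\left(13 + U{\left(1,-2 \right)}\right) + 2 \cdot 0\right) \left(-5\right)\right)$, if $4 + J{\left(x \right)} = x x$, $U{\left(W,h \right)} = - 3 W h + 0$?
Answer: $525$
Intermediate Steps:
$U{\left(W,h \right)} = - 3 W h$ ($U{\left(W,h \right)} = - 3 W h + 0 = - 3 W h$)
$J{\left(x \right)} = -4 + x^{2}$ ($J{\left(x \right)} = -4 + x x = -4 + x^{2}$)
$J{\left(-1 \right)} \left(-80 + \left(\left(13 + U{\left(1,-2 \right)}\right) + 2 \cdot 0\right) \left(-5\right)\right) = \left(-4 + \left(-1\right)^{2}\right) \left(-80 + \left(\left(13 - 3 \left(-2\right)\right) + 2 \cdot 0\right) \left(-5\right)\right) = \left(-4 + 1\right) \left(-80 + \left(\left(13 + 6\right) + 0\right) \left(-5\right)\right) = - 3 \left(-80 + \left(19 + 0\right) \left(-5\right)\right) = - 3 \left(-80 + 19 \left(-5\right)\right) = - 3 \left(-80 - 95\right) = \left(-3\right) \left(-175\right) = 525$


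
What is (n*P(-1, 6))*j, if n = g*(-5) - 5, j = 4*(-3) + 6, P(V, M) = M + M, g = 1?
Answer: 720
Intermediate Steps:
P(V, M) = 2*M
j = -6 (j = -12 + 6 = -6)
n = -10 (n = 1*(-5) - 5 = -5 - 5 = -10)
(n*P(-1, 6))*j = -20*6*(-6) = -10*12*(-6) = -120*(-6) = 720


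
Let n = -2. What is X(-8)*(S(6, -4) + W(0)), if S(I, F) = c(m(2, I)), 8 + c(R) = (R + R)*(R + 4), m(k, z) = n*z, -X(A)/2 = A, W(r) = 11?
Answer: 3120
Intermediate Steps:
X(A) = -2*A
m(k, z) = -2*z
c(R) = -8 + 2*R*(4 + R) (c(R) = -8 + (R + R)*(R + 4) = -8 + (2*R)*(4 + R) = -8 + 2*R*(4 + R))
S(I, F) = -8 - 16*I + 8*I² (S(I, F) = -8 + 2*(-2*I)² + 8*(-2*I) = -8 + 2*(4*I²) - 16*I = -8 + 8*I² - 16*I = -8 - 16*I + 8*I²)
X(-8)*(S(6, -4) + W(0)) = (-2*(-8))*((-8 - 16*6 + 8*6²) + 11) = 16*((-8 - 96 + 8*36) + 11) = 16*((-8 - 96 + 288) + 11) = 16*(184 + 11) = 16*195 = 3120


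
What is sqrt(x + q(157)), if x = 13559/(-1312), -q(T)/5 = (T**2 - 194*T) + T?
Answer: sqrt(3039212002)/328 ≈ 168.08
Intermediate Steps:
q(T) = -5*T**2 + 965*T (q(T) = -5*((T**2 - 194*T) + T) = -5*(T**2 - 193*T) = -5*T**2 + 965*T)
x = -13559/1312 (x = 13559*(-1/1312) = -13559/1312 ≈ -10.335)
sqrt(x + q(157)) = sqrt(-13559/1312 + 5*157*(193 - 1*157)) = sqrt(-13559/1312 + 5*157*(193 - 157)) = sqrt(-13559/1312 + 5*157*36) = sqrt(-13559/1312 + 28260) = sqrt(37063561/1312) = sqrt(3039212002)/328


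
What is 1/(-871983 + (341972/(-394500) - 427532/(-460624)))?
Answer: -11357260500/9903337386267533 ≈ -1.1468e-6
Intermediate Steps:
1/(-871983 + (341972/(-394500) - 427532/(-460624))) = 1/(-871983 + (341972*(-1/394500) - 427532*(-1/460624))) = 1/(-871983 + (-85493/98625 + 106883/115156)) = 1/(-871983 + 696303967/11357260500) = 1/(-9903337386267533/11357260500) = -11357260500/9903337386267533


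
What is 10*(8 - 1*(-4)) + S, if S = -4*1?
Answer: 116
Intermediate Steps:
S = -4
10*(8 - 1*(-4)) + S = 10*(8 - 1*(-4)) - 4 = 10*(8 + 4) - 4 = 10*12 - 4 = 120 - 4 = 116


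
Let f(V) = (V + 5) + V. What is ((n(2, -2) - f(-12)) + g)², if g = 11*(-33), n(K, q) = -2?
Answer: 119716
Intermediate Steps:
f(V) = 5 + 2*V (f(V) = (5 + V) + V = 5 + 2*V)
g = -363
((n(2, -2) - f(-12)) + g)² = ((-2 - (5 + 2*(-12))) - 363)² = ((-2 - (5 - 24)) - 363)² = ((-2 - 1*(-19)) - 363)² = ((-2 + 19) - 363)² = (17 - 363)² = (-346)² = 119716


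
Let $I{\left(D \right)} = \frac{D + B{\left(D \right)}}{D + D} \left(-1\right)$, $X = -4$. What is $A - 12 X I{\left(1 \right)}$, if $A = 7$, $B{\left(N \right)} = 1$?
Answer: $-41$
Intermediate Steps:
$I{\left(D \right)} = - \frac{1 + D}{2 D}$ ($I{\left(D \right)} = \frac{D + 1}{D + D} \left(-1\right) = \frac{1 + D}{2 D} \left(-1\right) = - \frac{1 + D}{2 D}$)
$A - 12 X I{\left(1 \right)} = 7 - 12 \left(- 4 \frac{-1 - 1}{2 \cdot 1}\right) = 7 - 12 \left(- 4 \cdot \frac{1}{2} \cdot 1 \left(-1 - 1\right)\right) = 7 - 12 \left(- 4 \cdot \frac{1}{2} \cdot 1 \left(-2\right)\right) = 7 - 12 \left(\left(-4\right) \left(-1\right)\right) = 7 - 48 = -41$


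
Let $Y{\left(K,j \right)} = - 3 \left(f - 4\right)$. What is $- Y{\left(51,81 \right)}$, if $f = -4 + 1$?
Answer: $-21$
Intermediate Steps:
$f = -3$
$Y{\left(K,j \right)} = 21$ ($Y{\left(K,j \right)} = - 3 \left(-3 - 4\right) = \left(-3\right) \left(-7\right) = 21$)
$- Y{\left(51,81 \right)} = \left(-1\right) 21 = -21$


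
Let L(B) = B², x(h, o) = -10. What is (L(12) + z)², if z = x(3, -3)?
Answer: 17956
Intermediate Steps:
z = -10
(L(12) + z)² = (12² - 10)² = (144 - 10)² = 134² = 17956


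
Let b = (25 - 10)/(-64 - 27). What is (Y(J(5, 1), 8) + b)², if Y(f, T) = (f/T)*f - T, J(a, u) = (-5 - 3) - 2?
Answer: 622521/33124 ≈ 18.794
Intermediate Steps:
J(a, u) = -10 (J(a, u) = -8 - 2 = -10)
Y(f, T) = -T + f²/T (Y(f, T) = f²/T - T = -T + f²/T)
b = -15/91 (b = 15/(-91) = 15*(-1/91) = -15/91 ≈ -0.16484)
(Y(J(5, 1), 8) + b)² = ((-1*8 + (-10)²/8) - 15/91)² = ((-8 + (⅛)*100) - 15/91)² = ((-8 + 25/2) - 15/91)² = (9/2 - 15/91)² = (789/182)² = 622521/33124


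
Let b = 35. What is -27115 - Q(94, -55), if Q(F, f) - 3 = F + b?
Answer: -27247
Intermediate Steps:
Q(F, f) = 38 + F (Q(F, f) = 3 + (F + 35) = 3 + (35 + F) = 38 + F)
-27115 - Q(94, -55) = -27115 - (38 + 94) = -27115 - 1*132 = -27115 - 132 = -27247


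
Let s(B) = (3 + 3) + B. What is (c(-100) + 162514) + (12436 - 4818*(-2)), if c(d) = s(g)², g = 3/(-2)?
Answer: 738425/4 ≈ 1.8461e+5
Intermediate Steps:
g = -3/2 (g = 3*(-½) = -3/2 ≈ -1.5000)
s(B) = 6 + B
c(d) = 81/4 (c(d) = (6 - 3/2)² = (9/2)² = 81/4)
(c(-100) + 162514) + (12436 - 4818*(-2)) = (81/4 + 162514) + (12436 - 4818*(-2)) = 650137/4 + (12436 - 1*(-9636)) = 650137/4 + (12436 + 9636) = 650137/4 + 22072 = 738425/4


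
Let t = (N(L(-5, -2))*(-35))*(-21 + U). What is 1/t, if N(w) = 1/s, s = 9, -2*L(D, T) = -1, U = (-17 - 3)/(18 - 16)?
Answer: 9/1085 ≈ 0.0082949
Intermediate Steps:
U = -10 (U = -20/2 = -20*½ = -10)
L(D, T) = ½ (L(D, T) = -½*(-1) = ½)
N(w) = ⅑ (N(w) = 1/9 = ⅑)
t = 1085/9 (t = ((⅑)*(-35))*(-21 - 10) = -35/9*(-31) = 1085/9 ≈ 120.56)
1/t = 1/(1085/9) = 9/1085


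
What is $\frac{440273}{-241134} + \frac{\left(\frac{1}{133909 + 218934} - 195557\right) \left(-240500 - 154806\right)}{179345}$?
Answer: $\frac{1315451634057459045049}{3051822182472978} \approx 4.3104 \cdot 10^{5}$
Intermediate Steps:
$\frac{440273}{-241134} + \frac{\left(\frac{1}{133909 + 218934} - 195557\right) \left(-240500 - 154806\right)}{179345} = 440273 \left(- \frac{1}{241134}\right) + \left(\frac{1}{352843} - 195557\right) \left(-395306\right) \frac{1}{179345} = - \frac{440273}{241134} + \left(\frac{1}{352843} - 195557\right) \left(-395306\right) \frac{1}{179345} = - \frac{440273}{241134} + \left(- \frac{69000918550}{352843}\right) \left(-395306\right) \frac{1}{179345} = - \frac{440273}{241134} + \frac{27276477108326300}{352843} \cdot \frac{1}{179345} = - \frac{440273}{241134} + \frac{5455295421665260}{12656125567} = \frac{1315451634057459045049}{3051822182472978}$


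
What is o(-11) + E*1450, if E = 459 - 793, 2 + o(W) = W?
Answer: -484313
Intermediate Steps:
o(W) = -2 + W
E = -334
o(-11) + E*1450 = (-2 - 11) - 334*1450 = -13 - 484300 = -484313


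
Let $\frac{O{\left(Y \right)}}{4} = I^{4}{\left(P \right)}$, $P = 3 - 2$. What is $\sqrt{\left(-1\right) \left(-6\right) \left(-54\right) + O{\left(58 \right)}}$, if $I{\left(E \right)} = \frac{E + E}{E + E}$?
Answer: $8 i \sqrt{5} \approx 17.889 i$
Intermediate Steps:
$P = 1$
$I{\left(E \right)} = 1$ ($I{\left(E \right)} = \frac{2 E}{2 E} = 2 E \frac{1}{2 E} = 1$)
$O{\left(Y \right)} = 4$ ($O{\left(Y \right)} = 4 \cdot 1^{4} = 4 \cdot 1 = 4$)
$\sqrt{\left(-1\right) \left(-6\right) \left(-54\right) + O{\left(58 \right)}} = \sqrt{\left(-1\right) \left(-6\right) \left(-54\right) + 4} = \sqrt{6 \left(-54\right) + 4} = \sqrt{-324 + 4} = \sqrt{-320} = 8 i \sqrt{5}$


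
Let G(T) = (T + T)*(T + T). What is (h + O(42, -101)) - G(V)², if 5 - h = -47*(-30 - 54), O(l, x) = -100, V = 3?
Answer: -5339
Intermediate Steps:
G(T) = 4*T² (G(T) = (2*T)*(2*T) = 4*T²)
h = -3943 (h = 5 - (-47)*(-30 - 54) = 5 - (-47)*(-84) = 5 - 1*3948 = 5 - 3948 = -3943)
(h + O(42, -101)) - G(V)² = (-3943 - 100) - (4*3²)² = -4043 - (4*9)² = -4043 - 1*36² = -4043 - 1*1296 = -4043 - 1296 = -5339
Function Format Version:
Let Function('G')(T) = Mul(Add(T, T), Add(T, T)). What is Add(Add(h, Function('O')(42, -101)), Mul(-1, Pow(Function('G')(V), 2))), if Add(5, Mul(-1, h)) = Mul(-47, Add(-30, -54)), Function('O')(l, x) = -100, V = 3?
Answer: -5339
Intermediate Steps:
Function('G')(T) = Mul(4, Pow(T, 2)) (Function('G')(T) = Mul(Mul(2, T), Mul(2, T)) = Mul(4, Pow(T, 2)))
h = -3943 (h = Add(5, Mul(-1, Mul(-47, Add(-30, -54)))) = Add(5, Mul(-1, Mul(-47, -84))) = Add(5, Mul(-1, 3948)) = Add(5, -3948) = -3943)
Add(Add(h, Function('O')(42, -101)), Mul(-1, Pow(Function('G')(V), 2))) = Add(Add(-3943, -100), Mul(-1, Pow(Mul(4, Pow(3, 2)), 2))) = Add(-4043, Mul(-1, Pow(Mul(4, 9), 2))) = Add(-4043, Mul(-1, Pow(36, 2))) = Add(-4043, Mul(-1, 1296)) = Add(-4043, -1296) = -5339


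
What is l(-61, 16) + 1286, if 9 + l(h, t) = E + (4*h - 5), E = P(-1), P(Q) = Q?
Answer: 1027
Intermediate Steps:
E = -1
l(h, t) = -15 + 4*h (l(h, t) = -9 + (-1 + (4*h - 5)) = -9 + (-1 + (-5 + 4*h)) = -9 + (-6 + 4*h) = -15 + 4*h)
l(-61, 16) + 1286 = (-15 + 4*(-61)) + 1286 = (-15 - 244) + 1286 = -259 + 1286 = 1027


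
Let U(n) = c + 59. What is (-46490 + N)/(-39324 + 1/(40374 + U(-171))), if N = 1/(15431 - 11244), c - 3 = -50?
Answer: 148326065298/125462985977 ≈ 1.1822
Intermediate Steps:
c = -47 (c = 3 - 50 = -47)
U(n) = 12 (U(n) = -47 + 59 = 12)
N = 1/4187 ≈ 0.00023883
(-46490 + N)/(-39324 + 1/(40374 + U(-171))) = (-46490 + 1/4187)/(-39324 + 1/(40374 + 12)) = -194653629/(4187*(-39324 + 1/40386)) = -194653629/(4187*(-1588139063/40386)) = -194653629/4187*(-40386/1588139063) = 148326065298/125462985977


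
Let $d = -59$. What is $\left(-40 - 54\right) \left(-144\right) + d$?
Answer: $13477$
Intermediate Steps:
$\left(-40 - 54\right) \left(-144\right) + d = \left(-40 - 54\right) \left(-144\right) - 59 = \left(-94\right) \left(-144\right) - 59 = 13536 - 59 = 13477$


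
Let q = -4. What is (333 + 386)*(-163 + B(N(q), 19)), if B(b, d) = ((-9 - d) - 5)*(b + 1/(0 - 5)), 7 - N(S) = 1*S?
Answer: -1867243/5 ≈ -3.7345e+5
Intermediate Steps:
N(S) = 7 - S
B(b, d) = (-14 - d)*(-⅕ + b) (B(b, d) = (-14 - d)*(b + 1/(-5)) = (-14 - d)*(b - ⅕) = (-14 - d)*(-⅕ + b))
(333 + 386)*(-163 + B(N(q), 19)) = (333 + 386)*(-163 + (14/5 - 14*(7 - 1*(-4)) + (⅕)*19 - 1*(7 - 1*(-4))*19)) = 719*(-163 + (14/5 - 14*(7 + 4) + 19/5 - 1*(7 + 4)*19)) = 719*(-163 + (14/5 - 14*11 + 19/5 - 1*11*19)) = 719*(-163 + (14/5 - 154 + 19/5 - 209)) = 719*(-163 - 1782/5) = 719*(-2597/5) = -1867243/5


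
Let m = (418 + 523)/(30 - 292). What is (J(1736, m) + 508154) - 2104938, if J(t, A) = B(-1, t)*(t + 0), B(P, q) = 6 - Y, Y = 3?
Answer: -1591576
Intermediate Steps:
m = -941/262 (m = 941/(-262) = 941*(-1/262) = -941/262 ≈ -3.5916)
B(P, q) = 3 (B(P, q) = 6 - 1*3 = 6 - 3 = 3)
J(t, A) = 3*t (J(t, A) = 3*(t + 0) = 3*t)
(J(1736, m) + 508154) - 2104938 = (3*1736 + 508154) - 2104938 = (5208 + 508154) - 2104938 = 513362 - 2104938 = -1591576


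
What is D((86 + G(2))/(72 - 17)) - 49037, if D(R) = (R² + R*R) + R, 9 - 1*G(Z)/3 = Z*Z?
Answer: -148310968/3025 ≈ -49028.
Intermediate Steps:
G(Z) = 27 - 3*Z² (G(Z) = 27 - 3*Z*Z = 27 - 3*Z²)
D(R) = R + 2*R² (D(R) = (R² + R²) + R = 2*R² + R = R + 2*R²)
D((86 + G(2))/(72 - 17)) - 49037 = ((86 + (27 - 3*2²))/(72 - 17))*(1 + 2*((86 + (27 - 3*2²))/(72 - 17))) - 49037 = ((86 + (27 - 3*4))/55)*(1 + 2*((86 + (27 - 3*4))/55)) - 49037 = ((86 + (27 - 12))*(1/55))*(1 + 2*((86 + (27 - 12))*(1/55))) - 49037 = ((86 + 15)*(1/55))*(1 + 2*((86 + 15)*(1/55))) - 49037 = (101*(1/55))*(1 + 2*(101*(1/55))) - 49037 = 101*(1 + 2*(101/55))/55 - 49037 = 101*(1 + 202/55)/55 - 49037 = (101/55)*(257/55) - 49037 = 25957/3025 - 49037 = -148310968/3025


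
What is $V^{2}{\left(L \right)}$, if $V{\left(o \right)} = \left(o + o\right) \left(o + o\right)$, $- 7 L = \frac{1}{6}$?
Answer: $\frac{1}{194481} \approx 5.1419 \cdot 10^{-6}$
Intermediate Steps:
$L = - \frac{1}{42}$ ($L = - \frac{1}{7 \cdot 6} = \left(- \frac{1}{7}\right) \frac{1}{6} = - \frac{1}{42} \approx -0.02381$)
$V{\left(o \right)} = 4 o^{2}$ ($V{\left(o \right)} = 2 o 2 o = 4 o^{2}$)
$V^{2}{\left(L \right)} = \left(4 \left(- \frac{1}{42}\right)^{2}\right)^{2} = \left(4 \cdot \frac{1}{1764}\right)^{2} = \left(\frac{1}{441}\right)^{2} = \frac{1}{194481}$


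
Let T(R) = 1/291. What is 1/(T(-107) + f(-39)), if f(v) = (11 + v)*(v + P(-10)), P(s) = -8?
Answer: 291/382957 ≈ 0.00075988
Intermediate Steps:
f(v) = (-8 + v)*(11 + v) (f(v) = (11 + v)*(v - 8) = (11 + v)*(-8 + v) = (-8 + v)*(11 + v))
T(R) = 1/291
1/(T(-107) + f(-39)) = 1/(1/291 + (-88 + (-39)**2 + 3*(-39))) = 1/(1/291 + (-88 + 1521 - 117)) = 1/(1/291 + 1316) = 1/(382957/291) = 291/382957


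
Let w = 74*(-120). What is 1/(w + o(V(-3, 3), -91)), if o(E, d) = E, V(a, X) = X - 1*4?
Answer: -1/8881 ≈ -0.00011260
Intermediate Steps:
V(a, X) = -4 + X (V(a, X) = X - 4 = -4 + X)
w = -8880
1/(w + o(V(-3, 3), -91)) = 1/(-8880 + (-4 + 3)) = 1/(-8880 - 1) = 1/(-8881) = -1/8881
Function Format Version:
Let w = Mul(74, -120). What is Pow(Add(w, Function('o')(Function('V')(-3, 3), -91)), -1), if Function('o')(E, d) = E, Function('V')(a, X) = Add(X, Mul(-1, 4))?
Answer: Rational(-1, 8881) ≈ -0.00011260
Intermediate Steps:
Function('V')(a, X) = Add(-4, X) (Function('V')(a, X) = Add(X, -4) = Add(-4, X))
w = -8880
Pow(Add(w, Function('o')(Function('V')(-3, 3), -91)), -1) = Pow(Add(-8880, Add(-4, 3)), -1) = Pow(Add(-8880, -1), -1) = Pow(-8881, -1) = Rational(-1, 8881)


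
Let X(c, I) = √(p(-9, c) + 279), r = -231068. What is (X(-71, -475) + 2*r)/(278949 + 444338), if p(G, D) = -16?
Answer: -462136/723287 + √263/723287 ≈ -0.63892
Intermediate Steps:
X(c, I) = √263 (X(c, I) = √(-16 + 279) = √263)
(X(-71, -475) + 2*r)/(278949 + 444338) = (√263 + 2*(-231068))/(278949 + 444338) = (√263 - 462136)/723287 = (-462136 + √263)*(1/723287) = -462136/723287 + √263/723287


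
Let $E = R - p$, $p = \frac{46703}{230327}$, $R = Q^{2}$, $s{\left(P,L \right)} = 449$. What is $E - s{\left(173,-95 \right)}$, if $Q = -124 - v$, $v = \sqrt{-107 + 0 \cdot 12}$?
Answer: $\frac{3413399437}{230327} + 248 i \sqrt{107} \approx 14820.0 + 2565.3 i$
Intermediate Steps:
$v = i \sqrt{107}$ ($v = \sqrt{-107 + 0} = \sqrt{-107} = i \sqrt{107} \approx 10.344 i$)
$Q = -124 - i \sqrt{107} \approx -124.0 - 10.344 i$
$R = \left(-124 - i \sqrt{107}\right)^{2} \approx 15269.0 + 2565.3 i$
$p = \frac{46703}{230327}$ ($p = 46703 \cdot \frac{1}{230327} = \frac{46703}{230327} \approx 0.20277$)
$E = - \frac{46703}{230327} + \left(124 + i \sqrt{107}\right)^{2}$ ($E = \left(124 + i \sqrt{107}\right)^{2} - \frac{46703}{230327} = - \frac{46703}{230327} + \left(124 + i \sqrt{107}\right)^{2} \approx 15269.0 + 2565.3 i$)
$E - s{\left(173,-95 \right)} = \left(\frac{3516816260}{230327} + 248 i \sqrt{107}\right) - 449 = \frac{3413399437}{230327} + 248 i \sqrt{107}$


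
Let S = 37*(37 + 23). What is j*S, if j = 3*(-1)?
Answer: -6660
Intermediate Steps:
S = 2220 (S = 37*60 = 2220)
j = -3
j*S = -3*2220 = -6660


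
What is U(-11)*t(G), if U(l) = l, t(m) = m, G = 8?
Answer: -88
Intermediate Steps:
U(-11)*t(G) = -11*8 = -88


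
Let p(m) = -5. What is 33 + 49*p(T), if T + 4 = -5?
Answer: -212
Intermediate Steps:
T = -9 (T = -4 - 5 = -9)
33 + 49*p(T) = 33 + 49*(-5) = 33 - 245 = -212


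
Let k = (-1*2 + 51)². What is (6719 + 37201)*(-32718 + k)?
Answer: -1331522640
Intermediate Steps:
k = 2401 (k = (-2 + 51)² = 49² = 2401)
(6719 + 37201)*(-32718 + k) = (6719 + 37201)*(-32718 + 2401) = 43920*(-30317) = -1331522640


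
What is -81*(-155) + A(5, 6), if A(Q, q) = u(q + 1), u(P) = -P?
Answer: 12548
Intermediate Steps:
A(Q, q) = -1 - q (A(Q, q) = -(q + 1) = -(1 + q) = -1 - q)
-81*(-155) + A(5, 6) = -81*(-155) + (-1 - 1*6) = 12555 + (-1 - 6) = 12555 - 7 = 12548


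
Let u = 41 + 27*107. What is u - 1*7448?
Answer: -4518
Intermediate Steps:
u = 2930 (u = 41 + 2889 = 2930)
u - 1*7448 = 2930 - 1*7448 = 2930 - 7448 = -4518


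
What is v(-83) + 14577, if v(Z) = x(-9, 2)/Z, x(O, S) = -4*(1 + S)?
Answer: 1209903/83 ≈ 14577.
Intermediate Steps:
x(O, S) = -4 - 4*S
v(Z) = -12/Z (v(Z) = (-4 - 4*2)/Z = (-4 - 8)/Z = -12/Z)
v(-83) + 14577 = -12/(-83) + 14577 = -12*(-1/83) + 14577 = 12/83 + 14577 = 1209903/83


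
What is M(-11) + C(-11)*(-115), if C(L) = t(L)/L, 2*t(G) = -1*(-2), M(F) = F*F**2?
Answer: -14526/11 ≈ -1320.5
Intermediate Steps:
M(F) = F**3
t(G) = 1 (t(G) = (-1*(-2))/2 = (1/2)*2 = 1)
C(L) = 1/L
M(-11) + C(-11)*(-115) = (-11)**3 - 115/(-11) = -1331 - 1/11*(-115) = -1331 + 115/11 = -14526/11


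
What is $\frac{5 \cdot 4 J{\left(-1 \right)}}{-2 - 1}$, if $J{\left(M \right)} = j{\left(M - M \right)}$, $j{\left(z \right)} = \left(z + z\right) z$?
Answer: $0$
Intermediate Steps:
$j{\left(z \right)} = 2 z^{2}$ ($j{\left(z \right)} = 2 z z = 2 z^{2}$)
$J{\left(M \right)} = 0$ ($J{\left(M \right)} = 2 \left(M - M\right)^{2} = 2 \cdot 0^{2} = 2 \cdot 0 = 0$)
$\frac{5 \cdot 4 J{\left(-1 \right)}}{-2 - 1} = \frac{5 \cdot 4 \cdot 0}{-2 - 1} = \frac{20 \cdot 0}{-3} = 0 \left(- \frac{1}{3}\right) = 0$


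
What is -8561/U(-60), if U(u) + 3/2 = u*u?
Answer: -17122/7197 ≈ -2.3790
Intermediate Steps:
U(u) = -3/2 + u² (U(u) = -3/2 + u*u = -3/2 + u²)
-8561/U(-60) = -8561/(-3/2 + (-60)²) = -8561/(-3/2 + 3600) = -8561/7197/2 = -8561*2/7197 = -17122/7197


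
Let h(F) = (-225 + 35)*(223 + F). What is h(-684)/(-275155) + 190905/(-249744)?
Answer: -450930559/416474608 ≈ -1.0827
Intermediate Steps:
h(F) = -42370 - 190*F (h(F) = -190*(223 + F) = -42370 - 190*F)
h(-684)/(-275155) + 190905/(-249744) = (-42370 - 190*(-684))/(-275155) + 190905/(-249744) = (-42370 + 129960)*(-1/275155) + 190905*(-1/249744) = 87590*(-1/275155) - 5785/7568 = -17518/55031 - 5785/7568 = -450930559/416474608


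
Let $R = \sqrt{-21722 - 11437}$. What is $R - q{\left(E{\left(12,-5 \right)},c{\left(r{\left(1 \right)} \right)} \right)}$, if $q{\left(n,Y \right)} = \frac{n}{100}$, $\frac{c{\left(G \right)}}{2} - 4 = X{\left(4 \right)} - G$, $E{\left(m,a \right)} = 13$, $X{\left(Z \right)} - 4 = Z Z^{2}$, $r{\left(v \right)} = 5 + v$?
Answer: $- \frac{13}{100} + i \sqrt{33159} \approx -0.13 + 182.1 i$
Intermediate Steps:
$X{\left(Z \right)} = 4 + Z^{3}$ ($X{\left(Z \right)} = 4 + Z Z^{2} = 4 + Z^{3}$)
$c{\left(G \right)} = 144 - 2 G$ ($c{\left(G \right)} = 8 + 2 \left(\left(4 + 4^{3}\right) - G\right) = 8 + 2 \left(\left(4 + 64\right) - G\right) = 8 + 2 \left(68 - G\right) = 8 - \left(-136 + 2 G\right) = 144 - 2 G$)
$R = i \sqrt{33159}$ ($R = \sqrt{-33159} = i \sqrt{33159} \approx 182.1 i$)
$q{\left(n,Y \right)} = \frac{n}{100}$ ($q{\left(n,Y \right)} = n \frac{1}{100} = \frac{n}{100}$)
$R - q{\left(E{\left(12,-5 \right)},c{\left(r{\left(1 \right)} \right)} \right)} = i \sqrt{33159} - \frac{1}{100} \cdot 13 = i \sqrt{33159} - \frac{13}{100} = - \frac{13}{100} + i \sqrt{33159}$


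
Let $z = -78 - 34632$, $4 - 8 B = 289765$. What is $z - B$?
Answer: $\frac{12081}{8} \approx 1510.1$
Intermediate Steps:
$B = - \frac{289761}{8}$ ($B = \frac{1}{2} - \frac{289765}{8} = - \frac{289761}{8} \approx -36220.0$)
$z = -34710$ ($z = -78 - 34632 = -34710$)
$z - B = -34710 - - \frac{289761}{8} = -34710 + \frac{289761}{8} = \frac{12081}{8}$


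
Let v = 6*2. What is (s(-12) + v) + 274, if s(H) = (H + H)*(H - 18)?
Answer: 1006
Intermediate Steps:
v = 12
s(H) = 2*H*(-18 + H) (s(H) = (2*H)*(-18 + H) = 2*H*(-18 + H))
(s(-12) + v) + 274 = (2*(-12)*(-18 - 12) + 12) + 274 = (2*(-12)*(-30) + 12) + 274 = (720 + 12) + 274 = 732 + 274 = 1006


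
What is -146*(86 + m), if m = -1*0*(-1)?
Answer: -12556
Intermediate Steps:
m = 0 (m = 0*(-1) = 0)
-146*(86 + m) = -146*(86 + 0) = -146*86 = -12556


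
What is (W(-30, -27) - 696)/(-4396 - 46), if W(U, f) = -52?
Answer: 374/2221 ≈ 0.16839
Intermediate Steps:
(W(-30, -27) - 696)/(-4396 - 46) = (-52 - 696)/(-4396 - 46) = -748/(-4442) = -748*(-1/4442) = 374/2221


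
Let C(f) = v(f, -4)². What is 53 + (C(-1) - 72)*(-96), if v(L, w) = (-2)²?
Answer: 5429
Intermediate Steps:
v(L, w) = 4
C(f) = 16 (C(f) = 4² = 16)
53 + (C(-1) - 72)*(-96) = 53 + (16 - 72)*(-96) = 53 - 56*(-96) = 53 + 5376 = 5429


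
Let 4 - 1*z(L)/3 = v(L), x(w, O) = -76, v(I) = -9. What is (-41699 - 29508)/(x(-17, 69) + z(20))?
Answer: 71207/37 ≈ 1924.5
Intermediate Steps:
z(L) = 39 (z(L) = 12 - 3*(-9) = 12 + 27 = 39)
(-41699 - 29508)/(x(-17, 69) + z(20)) = (-41699 - 29508)/(-76 + 39) = -71207/(-37) = -71207*(-1/37) = 71207/37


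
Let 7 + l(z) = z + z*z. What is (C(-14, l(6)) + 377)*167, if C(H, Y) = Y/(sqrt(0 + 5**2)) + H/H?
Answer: 64295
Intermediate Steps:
l(z) = -7 + z + z**2 (l(z) = -7 + (z + z*z) = -7 + (z + z**2) = -7 + z + z**2)
C(H, Y) = 1 + Y/5 (C(H, Y) = Y/(sqrt(0 + 25)) + 1 = Y/(sqrt(25)) + 1 = Y/5 + 1 = 1 + Y/5)
(C(-14, l(6)) + 377)*167 = ((1 + (-7 + 6 + 6**2)/5) + 377)*167 = ((1 + (-7 + 6 + 36)/5) + 377)*167 = ((1 + (1/5)*35) + 377)*167 = ((1 + 7) + 377)*167 = (8 + 377)*167 = 385*167 = 64295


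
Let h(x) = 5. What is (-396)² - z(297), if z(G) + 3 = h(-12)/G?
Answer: 46575238/297 ≈ 1.5682e+5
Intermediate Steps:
z(G) = -3 + 5/G
(-396)² - z(297) = (-396)² - (-3 + 5/297) = 156816 - (-3 + 5*(1/297)) = 156816 - (-3 + 5/297) = 156816 - 1*(-886/297) = 156816 + 886/297 = 46575238/297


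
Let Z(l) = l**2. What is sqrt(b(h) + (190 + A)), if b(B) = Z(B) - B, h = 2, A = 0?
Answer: 8*sqrt(3) ≈ 13.856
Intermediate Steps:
b(B) = B**2 - B
sqrt(b(h) + (190 + A)) = sqrt(2*(-1 + 2) + (190 + 0)) = sqrt(2*1 + 190) = sqrt(2 + 190) = sqrt(192) = 8*sqrt(3)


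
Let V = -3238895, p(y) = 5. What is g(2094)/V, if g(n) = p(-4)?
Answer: -1/647779 ≈ -1.5437e-6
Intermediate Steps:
g(n) = 5
g(2094)/V = 5/(-3238895) = 5*(-1/3238895) = -1/647779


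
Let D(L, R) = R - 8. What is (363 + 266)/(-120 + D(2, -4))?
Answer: -629/132 ≈ -4.7652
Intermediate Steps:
D(L, R) = -8 + R
(363 + 266)/(-120 + D(2, -4)) = (363 + 266)/(-120 + (-8 - 4)) = 629/(-120 - 12) = 629/(-132) = 629*(-1/132) = -629/132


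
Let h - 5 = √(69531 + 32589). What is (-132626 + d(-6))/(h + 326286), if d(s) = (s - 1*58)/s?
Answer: -129813569186/319397143683 + 795692*√25530/319397143683 ≈ -0.40603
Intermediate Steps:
d(s) = (-58 + s)/s (d(s) = (s - 58)/s = (-58 + s)/s)
h = 5 + 2*√25530 (h = 5 + √(69531 + 32589) = 5 + √102120 = 5 + 2*√25530 ≈ 324.56)
(-132626 + d(-6))/(h + 326286) = (-132626 + (-58 - 6)/(-6))/((5 + 2*√25530) + 326286) = (-132626 - ⅙*(-64))/(326291 + 2*√25530) = (-132626 + 32/3)/(326291 + 2*√25530) = -397846/(3*(326291 + 2*√25530))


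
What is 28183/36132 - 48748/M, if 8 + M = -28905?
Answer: 2576217815/1044684516 ≈ 2.4660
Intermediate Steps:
M = -28913 (M = -8 - 28905 = -28913)
28183/36132 - 48748/M = 28183/36132 - 48748/(-28913) = 28183*(1/36132) - 48748*(-1/28913) = 28183/36132 + 48748/28913 = 2576217815/1044684516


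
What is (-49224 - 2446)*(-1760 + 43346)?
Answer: -2148748620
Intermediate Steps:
(-49224 - 2446)*(-1760 + 43346) = -51670*41586 = -2148748620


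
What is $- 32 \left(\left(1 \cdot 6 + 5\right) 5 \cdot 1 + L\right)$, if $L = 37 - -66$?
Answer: $-5056$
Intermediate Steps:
$L = 103$ ($L = 37 + 66 = 103$)
$- 32 \left(\left(1 \cdot 6 + 5\right) 5 \cdot 1 + L\right) = - 32 \left(\left(1 \cdot 6 + 5\right) 5 \cdot 1 + 103\right) = - 32 \left(\left(6 + 5\right) 5 \cdot 1 + 103\right) = - 32 \left(11 \cdot 5 \cdot 1 + 103\right) = - 32 \left(55 \cdot 1 + 103\right) = - 32 \left(55 + 103\right) = \left(-32\right) 158 = -5056$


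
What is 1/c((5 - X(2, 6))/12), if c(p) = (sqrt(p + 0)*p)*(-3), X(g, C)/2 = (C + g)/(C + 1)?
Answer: -56*sqrt(399)/361 ≈ -3.0986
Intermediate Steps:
X(g, C) = 2*(C + g)/(1 + C) (X(g, C) = 2*((C + g)/(C + 1)) = 2*((C + g)/(1 + C)) = 2*(C + g)/(1 + C))
c(p) = -3*p**(3/2) (c(p) = (sqrt(p)*p)*(-3) = p**(3/2)*(-3) = -3*p**(3/2))
1/c((5 - X(2, 6))/12) = 1/(-3*sqrt(3)*(5 - 2*(6 + 2)/(1 + 6))**(3/2)/72) = 1/(-3*sqrt(3)*(5 - 2*8/7)**(3/2)/72) = 1/(-3*sqrt(3)*(5 - 1*16/7)**(3/2)/72) = 1/(-3*sqrt(3)*(5 - 16/7)**(3/2)/72) = 1/(-3*19*sqrt(399)/3528) = 1/(-19*sqrt(399)/1176) = -56*sqrt(399)/361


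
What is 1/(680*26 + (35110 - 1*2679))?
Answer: 1/50111 ≈ 1.9956e-5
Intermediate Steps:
1/(680*26 + (35110 - 1*2679)) = 1/(17680 + (35110 - 2679)) = 1/(17680 + 32431) = 1/50111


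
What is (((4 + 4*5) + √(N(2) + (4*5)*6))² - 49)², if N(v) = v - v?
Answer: 695089 + 124224*√30 ≈ 1.3755e+6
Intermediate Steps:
N(v) = 0
(((4 + 4*5) + √(N(2) + (4*5)*6))² - 49)² = (((4 + 4*5) + √(0 + (4*5)*6))² - 49)² = (((4 + 20) + √(0 + 20*6))² - 49)² = ((24 + √(0 + 120))² - 49)² = ((24 + √120)² - 49)² = ((24 + 2*√30)² - 49)² = (-49 + (24 + 2*√30)²)²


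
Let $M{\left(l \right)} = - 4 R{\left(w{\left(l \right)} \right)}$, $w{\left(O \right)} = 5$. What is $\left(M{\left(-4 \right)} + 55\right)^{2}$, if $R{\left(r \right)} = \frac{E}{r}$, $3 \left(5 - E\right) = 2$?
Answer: $\frac{597529}{225} \approx 2655.7$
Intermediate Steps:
$E = \frac{13}{3}$ ($E = 5 - \frac{2}{3} = \frac{13}{3} \approx 4.3333$)
$R{\left(r \right)} = \frac{13}{3 r}$
$M{\left(l \right)} = - \frac{52}{15}$ ($M{\left(l \right)} = - 4 \frac{13}{3 \cdot 5} = - 4 \cdot \frac{13}{3} \cdot \frac{1}{5} = \left(-4\right) \frac{13}{15} = - \frac{52}{15}$)
$\left(M{\left(-4 \right)} + 55\right)^{2} = \left(- \frac{52}{15} + 55\right)^{2} = \left(\frac{773}{15}\right)^{2} = \frac{597529}{225}$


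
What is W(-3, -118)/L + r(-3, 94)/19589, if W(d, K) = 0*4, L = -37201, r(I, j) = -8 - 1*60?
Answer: -68/19589 ≈ -0.0034713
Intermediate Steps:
r(I, j) = -68 (r(I, j) = -8 - 60 = -68)
W(d, K) = 0
W(-3, -118)/L + r(-3, 94)/19589 = 0/(-37201) - 68/19589 = 0*(-1/37201) - 68*1/19589 = 0 - 68/19589 = -68/19589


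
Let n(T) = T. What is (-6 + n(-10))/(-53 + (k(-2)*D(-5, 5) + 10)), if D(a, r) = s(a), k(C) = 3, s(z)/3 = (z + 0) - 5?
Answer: 16/133 ≈ 0.12030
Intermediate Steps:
s(z) = -15 + 3*z (s(z) = 3*((z + 0) - 5) = 3*(z - 5) = 3*(-5 + z) = -15 + 3*z)
D(a, r) = -15 + 3*a
(-6 + n(-10))/(-53 + (k(-2)*D(-5, 5) + 10)) = (-6 - 10)/(-53 + (3*(-15 + 3*(-5)) + 10)) = -16/(-53 + (3*(-15 - 15) + 10)) = -16/(-53 + (3*(-30) + 10)) = -16/(-53 + (-90 + 10)) = -16/(-53 - 80) = -16/(-133) = -16*(-1/133) = 16/133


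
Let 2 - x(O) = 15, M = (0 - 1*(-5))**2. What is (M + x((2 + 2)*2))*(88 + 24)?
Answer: 1344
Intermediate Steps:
M = 25 (M = (0 + 5)**2 = 5**2 = 25)
x(O) = -13 (x(O) = 2 - 1*15 = 2 - 15 = -13)
(M + x((2 + 2)*2))*(88 + 24) = (25 - 13)*(88 + 24) = 12*112 = 1344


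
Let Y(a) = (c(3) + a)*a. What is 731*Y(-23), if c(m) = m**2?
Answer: 235382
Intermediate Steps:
Y(a) = a*(9 + a) (Y(a) = (3**2 + a)*a = (9 + a)*a = a*(9 + a))
731*Y(-23) = 731*(-23*(9 - 23)) = 731*(-23*(-14)) = 731*322 = 235382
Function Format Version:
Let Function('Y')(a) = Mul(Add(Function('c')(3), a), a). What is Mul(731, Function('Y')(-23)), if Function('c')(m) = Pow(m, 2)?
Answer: 235382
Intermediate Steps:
Function('Y')(a) = Mul(a, Add(9, a)) (Function('Y')(a) = Mul(Add(Pow(3, 2), a), a) = Mul(Add(9, a), a) = Mul(a, Add(9, a)))
Mul(731, Function('Y')(-23)) = Mul(731, Mul(-23, Add(9, -23))) = Mul(731, Mul(-23, -14)) = Mul(731, 322) = 235382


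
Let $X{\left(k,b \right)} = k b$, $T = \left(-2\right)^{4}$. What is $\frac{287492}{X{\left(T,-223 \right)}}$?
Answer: $- \frac{71873}{892} \approx -80.575$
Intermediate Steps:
$T = 16$
$X{\left(k,b \right)} = b k$
$\frac{287492}{X{\left(T,-223 \right)}} = \frac{287492}{\left(-223\right) 16} = \frac{287492}{-3568} = 287492 \left(- \frac{1}{3568}\right) = - \frac{71873}{892}$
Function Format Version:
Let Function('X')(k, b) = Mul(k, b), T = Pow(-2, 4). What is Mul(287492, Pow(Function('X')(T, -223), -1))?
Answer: Rational(-71873, 892) ≈ -80.575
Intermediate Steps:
T = 16
Function('X')(k, b) = Mul(b, k)
Mul(287492, Pow(Function('X')(T, -223), -1)) = Mul(287492, Pow(Mul(-223, 16), -1)) = Mul(287492, Pow(-3568, -1)) = Mul(287492, Rational(-1, 3568)) = Rational(-71873, 892)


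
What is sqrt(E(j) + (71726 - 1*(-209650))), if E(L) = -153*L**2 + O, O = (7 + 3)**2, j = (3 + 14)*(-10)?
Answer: 8*I*sqrt(64691) ≈ 2034.8*I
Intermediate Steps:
j = -170 (j = 17*(-10) = -170)
O = 100 (O = 10**2 = 100)
E(L) = 100 - 153*L**2 (E(L) = -153*L**2 + 100 = 100 - 153*L**2)
sqrt(E(j) + (71726 - 1*(-209650))) = sqrt((100 - 153*(-170)**2) + (71726 - 1*(-209650))) = sqrt((100 - 153*28900) + (71726 + 209650)) = sqrt((100 - 4421700) + 281376) = sqrt(-4421600 + 281376) = sqrt(-4140224) = 8*I*sqrt(64691)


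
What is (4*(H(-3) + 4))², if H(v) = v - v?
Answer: 256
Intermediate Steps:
H(v) = 0
(4*(H(-3) + 4))² = (4*(0 + 4))² = (4*4)² = 16² = 256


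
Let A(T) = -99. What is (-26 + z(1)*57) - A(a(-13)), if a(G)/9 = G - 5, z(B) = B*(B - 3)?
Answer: -41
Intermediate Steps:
z(B) = B*(-3 + B)
a(G) = -45 + 9*G (a(G) = 9*(G - 5) = 9*(-5 + G) = -45 + 9*G)
(-26 + z(1)*57) - A(a(-13)) = (-26 + (1*(-3 + 1))*57) - 1*(-99) = (-26 + (1*(-2))*57) + 99 = (-26 - 2*57) + 99 = (-26 - 114) + 99 = -140 + 99 = -41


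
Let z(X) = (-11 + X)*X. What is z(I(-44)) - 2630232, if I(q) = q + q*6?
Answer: -2531980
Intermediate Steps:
I(q) = 7*q (I(q) = q + 6*q = 7*q)
z(X) = X*(-11 + X)
z(I(-44)) - 2630232 = (7*(-44))*(-11 + 7*(-44)) - 2630232 = -308*(-11 - 308) - 2630232 = -308*(-319) - 2630232 = 98252 - 2630232 = -2531980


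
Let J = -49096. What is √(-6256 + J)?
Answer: 2*I*√13838 ≈ 235.27*I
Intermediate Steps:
√(-6256 + J) = √(-6256 - 49096) = √(-55352) = 2*I*√13838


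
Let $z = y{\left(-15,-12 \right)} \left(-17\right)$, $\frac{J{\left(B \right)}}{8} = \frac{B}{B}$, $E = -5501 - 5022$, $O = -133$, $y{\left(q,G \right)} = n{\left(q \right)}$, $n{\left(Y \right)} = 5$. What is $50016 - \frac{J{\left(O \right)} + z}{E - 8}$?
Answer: $\frac{526718419}{10531} \approx 50016.0$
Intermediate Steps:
$y{\left(q,G \right)} = 5$
$E = -10523$ ($E = -5501 - 5022 = -10523$)
$J{\left(B \right)} = 8$ ($J{\left(B \right)} = 8 \frac{B}{B} = 8 \cdot 1 = 8$)
$z = -85$ ($z = 5 \left(-17\right) = -85$)
$50016 - \frac{J{\left(O \right)} + z}{E - 8} = 50016 - \frac{8 - 85}{-10523 - 8} = 50016 - - \frac{77}{-10531} = 50016 - \left(-77\right) \left(- \frac{1}{10531}\right) = 50016 - \frac{77}{10531} = \frac{526718419}{10531}$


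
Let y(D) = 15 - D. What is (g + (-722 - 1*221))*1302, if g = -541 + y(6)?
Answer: -1920450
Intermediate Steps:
g = -532 (g = -541 + (15 - 1*6) = -541 + (15 - 6) = -541 + 9 = -532)
(g + (-722 - 1*221))*1302 = (-532 + (-722 - 1*221))*1302 = (-532 + (-722 - 221))*1302 = (-532 - 943)*1302 = -1475*1302 = -1920450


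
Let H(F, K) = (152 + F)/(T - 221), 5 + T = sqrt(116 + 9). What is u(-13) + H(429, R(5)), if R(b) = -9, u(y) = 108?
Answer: 5371402/50951 - 2905*sqrt(5)/50951 ≈ 105.30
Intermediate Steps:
T = -5 + 5*sqrt(5) (T = -5 + sqrt(116 + 9) = -5 + sqrt(125) = -5 + 5*sqrt(5) ≈ 6.1803)
H(F, K) = (152 + F)/(-226 + 5*sqrt(5)) (H(F, K) = (152 + F)/((-5 + 5*sqrt(5)) - 221) = (152 + F)/(-226 + 5*sqrt(5)))
u(-13) + H(429, R(5)) = 108 - (152 + 429)/(226 - 5*sqrt(5)) = 108 - 1*581/(226 - 5*sqrt(5)) = 108 - 581/(226 - 5*sqrt(5))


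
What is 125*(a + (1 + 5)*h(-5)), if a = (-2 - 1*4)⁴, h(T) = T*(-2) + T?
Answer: 165750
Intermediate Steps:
h(T) = -T (h(T) = -2*T + T = -T)
a = 1296 (a = (-2 - 4)⁴ = (-6)⁴ = 1296)
125*(a + (1 + 5)*h(-5)) = 125*(1296 + (1 + 5)*(-1*(-5))) = 125*(1296 + 6*5) = 125*(1296 + 30) = 125*1326 = 165750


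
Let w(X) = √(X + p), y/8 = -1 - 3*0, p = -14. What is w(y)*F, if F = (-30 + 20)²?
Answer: 100*I*√22 ≈ 469.04*I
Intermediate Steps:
y = -8 (y = 8*(-1 - 3*0) = 8*(-1 + 0) = 8*(-1) = -8)
F = 100 (F = (-10)² = 100)
w(X) = √(-14 + X) (w(X) = √(X - 14) = √(-14 + X))
w(y)*F = √(-14 - 8)*100 = √(-22)*100 = (I*√22)*100 = 100*I*√22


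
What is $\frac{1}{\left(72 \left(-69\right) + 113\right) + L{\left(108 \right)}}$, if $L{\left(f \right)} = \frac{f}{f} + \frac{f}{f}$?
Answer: $- \frac{1}{4853} \approx -0.00020606$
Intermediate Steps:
$L{\left(f \right)} = 2$ ($L{\left(f \right)} = 1 + 1 = 2$)
$\frac{1}{\left(72 \left(-69\right) + 113\right) + L{\left(108 \right)}} = \frac{1}{\left(72 \left(-69\right) + 113\right) + 2} = \frac{1}{\left(-4968 + 113\right) + 2} = \frac{1}{-4855 + 2} = \frac{1}{-4853} = - \frac{1}{4853}$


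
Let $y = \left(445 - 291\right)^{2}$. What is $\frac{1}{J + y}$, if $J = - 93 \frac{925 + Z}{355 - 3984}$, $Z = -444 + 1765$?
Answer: $\frac{3629}{86274242} \approx 4.2064 \cdot 10^{-5}$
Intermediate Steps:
$Z = 1321$
$y = 23716$ ($y = 154^{2} = 23716$)
$J = \frac{208878}{3629}$ ($J = - 93 \frac{925 + 1321}{355 - 3984} = - 93 \frac{2246}{-3629} = - 93 \cdot 2246 \left(- \frac{1}{3629}\right) = \left(-93\right) \left(- \frac{2246}{3629}\right) = \frac{208878}{3629} \approx 57.558$)
$\frac{1}{J + y} = \frac{1}{\frac{208878}{3629} + 23716} = \frac{1}{\frac{86274242}{3629}} = \frac{3629}{86274242}$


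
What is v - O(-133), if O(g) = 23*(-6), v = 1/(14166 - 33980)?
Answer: 2734331/19814 ≈ 138.00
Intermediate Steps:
v = -1/19814 (v = 1/(-19814) = -1/19814 ≈ -5.0469e-5)
O(g) = -138
v - O(-133) = -1/19814 - 1*(-138) = -1/19814 + 138 = 2734331/19814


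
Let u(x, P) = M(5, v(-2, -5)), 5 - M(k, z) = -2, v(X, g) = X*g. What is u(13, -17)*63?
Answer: 441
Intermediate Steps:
M(k, z) = 7 (M(k, z) = 5 - 1*(-2) = 5 + 2 = 7)
u(x, P) = 7
u(13, -17)*63 = 7*63 = 441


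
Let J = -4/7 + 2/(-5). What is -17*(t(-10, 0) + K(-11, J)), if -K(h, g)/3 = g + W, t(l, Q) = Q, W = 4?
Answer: 5406/35 ≈ 154.46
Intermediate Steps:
J = -34/35 (J = -4*1/7 + 2*(-1/5) = -4/7 - 2/5 = -34/35 ≈ -0.97143)
K(h, g) = -12 - 3*g (K(h, g) = -3*(g + 4) = -3*(4 + g) = -12 - 3*g)
-17*(t(-10, 0) + K(-11, J)) = -17*(0 + (-12 - 3*(-34/35))) = -17*(0 + (-12 + 102/35)) = -17*(0 - 318/35) = -17*(-318/35) = 5406/35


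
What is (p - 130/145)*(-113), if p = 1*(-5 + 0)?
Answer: 19323/29 ≈ 666.31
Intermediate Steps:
p = -5 (p = 1*(-5) = -5)
(p - 130/145)*(-113) = (-5 - 130/145)*(-113) = (-5 - 130*1/145)*(-113) = (-5 - 26/29)*(-113) = -171/29*(-113) = 19323/29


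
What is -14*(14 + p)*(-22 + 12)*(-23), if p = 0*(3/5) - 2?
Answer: -38640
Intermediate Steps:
p = -2 (p = 0*(3*(⅕)) - 2 = 0*(⅗) - 2 = 0 - 2 = -2)
-14*(14 + p)*(-22 + 12)*(-23) = -14*(14 - 2)*(-22 + 12)*(-23) = -168*(-10)*(-23) = -14*(-120)*(-23) = 1680*(-23) = -38640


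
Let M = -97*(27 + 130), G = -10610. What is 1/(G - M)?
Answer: 1/4619 ≈ 0.00021650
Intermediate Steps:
M = -15229 (M = -97*157 = -15229)
1/(G - M) = 1/(-10610 - 1*(-15229)) = 1/(-10610 + 15229) = 1/4619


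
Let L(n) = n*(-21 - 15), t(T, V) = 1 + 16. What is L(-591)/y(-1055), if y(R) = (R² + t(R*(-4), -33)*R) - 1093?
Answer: 21276/1093997 ≈ 0.019448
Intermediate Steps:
t(T, V) = 17
y(R) = -1093 + R² + 17*R (y(R) = (R² + 17*R) - 1093 = -1093 + R² + 17*R)
L(n) = -36*n (L(n) = n*(-36) = -36*n)
L(-591)/y(-1055) = (-36*(-591))/(-1093 + (-1055)² + 17*(-1055)) = 21276/(-1093 + 1113025 - 17935) = 21276/1093997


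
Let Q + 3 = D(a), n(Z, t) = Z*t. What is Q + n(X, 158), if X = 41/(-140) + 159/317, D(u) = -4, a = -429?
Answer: 576447/22190 ≈ 25.978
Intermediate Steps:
X = 9263/44380 (X = 41*(-1/140) + 159*(1/317) = -41/140 + 159/317 = 9263/44380 ≈ 0.20872)
Q = -7 (Q = -3 - 4 = -7)
Q + n(X, 158) = -7 + (9263/44380)*158 = -7 + 731777/22190 = 576447/22190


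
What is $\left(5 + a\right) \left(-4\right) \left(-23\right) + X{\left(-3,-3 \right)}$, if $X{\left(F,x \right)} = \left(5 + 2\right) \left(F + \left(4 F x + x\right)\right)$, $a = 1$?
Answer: $762$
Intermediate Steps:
$X{\left(F,x \right)} = 7 F + 7 x + 28 F x$ ($X{\left(F,x \right)} = 7 \left(F + \left(4 F x + x\right)\right) = 7 \left(F + \left(x + 4 F x\right)\right) = 7 \left(F + x + 4 F x\right) = 7 F + 7 x + 28 F x$)
$\left(5 + a\right) \left(-4\right) \left(-23\right) + X{\left(-3,-3 \right)} = \left(5 + 1\right) \left(-4\right) \left(-23\right) + \left(7 \left(-3\right) + 7 \left(-3\right) + 28 \left(-3\right) \left(-3\right)\right) = 6 \left(-4\right) \left(-23\right) - -210 = \left(-24\right) \left(-23\right) + 210 = 552 + 210 = 762$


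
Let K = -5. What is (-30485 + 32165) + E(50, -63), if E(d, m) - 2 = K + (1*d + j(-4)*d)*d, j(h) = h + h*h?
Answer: 34177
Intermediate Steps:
j(h) = h + h²
E(d, m) = -3 + 13*d² (E(d, m) = 2 + (-5 + (1*d + (-4*(1 - 4))*d)*d) = 2 + (-5 + (d + (-4*(-3))*d)*d) = 2 + (-5 + (d + 12*d)*d) = 2 + (-5 + (13*d)*d) = 2 + (-5 + 13*d²) = -3 + 13*d²)
(-30485 + 32165) + E(50, -63) = (-30485 + 32165) + (-3 + 13*50²) = 1680 + (-3 + 13*2500) = 1680 + (-3 + 32500) = 1680 + 32497 = 34177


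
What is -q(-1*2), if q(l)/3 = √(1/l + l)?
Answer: -3*I*√10/2 ≈ -4.7434*I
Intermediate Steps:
q(l) = 3*√(l + 1/l) (q(l) = 3*√(1/l + l) = 3*√(l + 1/l))
-q(-1*2) = -3*√(-1*2 + 1/(-1*2)) = -3*√(-2 + 1/(-2)) = -3*√(-2 - ½) = -3*√(-5/2) = -3*I*√10/2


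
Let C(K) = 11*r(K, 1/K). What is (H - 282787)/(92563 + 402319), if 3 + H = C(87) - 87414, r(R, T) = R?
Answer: -369247/494882 ≈ -0.74613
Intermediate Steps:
C(K) = 11*K
H = -86460 (H = -3 + (11*87 - 87414) = -3 + (957 - 87414) = -3 - 86457 = -86460)
(H - 282787)/(92563 + 402319) = (-86460 - 282787)/(92563 + 402319) = -369247/494882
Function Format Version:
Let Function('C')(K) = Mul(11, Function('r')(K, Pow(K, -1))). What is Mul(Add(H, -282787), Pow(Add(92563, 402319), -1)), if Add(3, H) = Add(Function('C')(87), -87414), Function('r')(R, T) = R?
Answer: Rational(-369247, 494882) ≈ -0.74613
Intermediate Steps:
Function('C')(K) = Mul(11, K)
H = -86460 (H = Add(-3, Add(Mul(11, 87), -87414)) = Add(-3, Add(957, -87414)) = Add(-3, -86457) = -86460)
Mul(Add(H, -282787), Pow(Add(92563, 402319), -1)) = Mul(Add(-86460, -282787), Pow(Add(92563, 402319), -1)) = Mul(-369247, Pow(494882, -1)) = Mul(-369247, Rational(1, 494882)) = Rational(-369247, 494882)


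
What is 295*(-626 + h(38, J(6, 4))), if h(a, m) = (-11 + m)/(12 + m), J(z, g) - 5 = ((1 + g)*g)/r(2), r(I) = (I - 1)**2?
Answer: -6828660/37 ≈ -1.8456e+5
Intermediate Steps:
r(I) = (-1 + I)**2
J(z, g) = 5 + g*(1 + g) (J(z, g) = 5 + ((1 + g)*g)/((-1 + 2)**2) = 5 + (g*(1 + g))/(1**2) = 5 + (g*(1 + g))/1 = 5 + (g*(1 + g))*1 = 5 + g*(1 + g))
h(a, m) = (-11 + m)/(12 + m)
295*(-626 + h(38, J(6, 4))) = 295*(-626 + (-11 + (5 + 4 + 4**2))/(12 + (5 + 4 + 4**2))) = 295*(-626 + (-11 + (5 + 4 + 16))/(12 + (5 + 4 + 16))) = 295*(-626 + (-11 + 25)/(12 + 25)) = 295*(-626 + 14/37) = 295*(-23148/37) = -6828660/37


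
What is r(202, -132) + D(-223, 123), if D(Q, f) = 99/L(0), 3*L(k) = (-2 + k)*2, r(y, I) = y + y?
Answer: 1319/4 ≈ 329.75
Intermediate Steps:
r(y, I) = 2*y
L(k) = -4/3 + 2*k/3 (L(k) = ((-2 + k)*2)/3 = (-4 + 2*k)/3 = -4/3 + 2*k/3)
D(Q, f) = -297/4 (D(Q, f) = 99/(-4/3 + (⅔)*0) = 99/(-4/3 + 0) = 99/(-4/3) = 99*(-¾) = -297/4)
r(202, -132) + D(-223, 123) = 2*202 - 297/4 = 404 - 297/4 = 1319/4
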